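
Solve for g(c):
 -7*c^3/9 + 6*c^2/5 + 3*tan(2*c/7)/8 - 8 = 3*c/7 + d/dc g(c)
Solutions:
 g(c) = C1 - 7*c^4/36 + 2*c^3/5 - 3*c^2/14 - 8*c - 21*log(cos(2*c/7))/16


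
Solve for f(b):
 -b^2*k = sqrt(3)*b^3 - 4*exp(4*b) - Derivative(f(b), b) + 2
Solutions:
 f(b) = C1 + sqrt(3)*b^4/4 + b^3*k/3 + 2*b - exp(4*b)


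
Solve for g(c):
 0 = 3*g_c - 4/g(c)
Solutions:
 g(c) = -sqrt(C1 + 24*c)/3
 g(c) = sqrt(C1 + 24*c)/3


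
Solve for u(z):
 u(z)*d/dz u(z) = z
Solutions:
 u(z) = -sqrt(C1 + z^2)
 u(z) = sqrt(C1 + z^2)


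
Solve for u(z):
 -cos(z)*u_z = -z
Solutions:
 u(z) = C1 + Integral(z/cos(z), z)


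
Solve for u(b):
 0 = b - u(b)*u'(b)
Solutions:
 u(b) = -sqrt(C1 + b^2)
 u(b) = sqrt(C1 + b^2)


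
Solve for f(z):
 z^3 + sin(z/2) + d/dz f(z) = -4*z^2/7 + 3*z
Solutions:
 f(z) = C1 - z^4/4 - 4*z^3/21 + 3*z^2/2 + 2*cos(z/2)


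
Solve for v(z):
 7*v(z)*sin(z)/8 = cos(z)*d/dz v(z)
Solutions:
 v(z) = C1/cos(z)^(7/8)


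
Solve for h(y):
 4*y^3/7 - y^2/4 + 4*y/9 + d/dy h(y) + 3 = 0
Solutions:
 h(y) = C1 - y^4/7 + y^3/12 - 2*y^2/9 - 3*y


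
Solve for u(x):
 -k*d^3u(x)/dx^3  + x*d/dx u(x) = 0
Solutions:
 u(x) = C1 + Integral(C2*airyai(x*(1/k)^(1/3)) + C3*airybi(x*(1/k)^(1/3)), x)


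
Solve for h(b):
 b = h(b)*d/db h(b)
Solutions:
 h(b) = -sqrt(C1 + b^2)
 h(b) = sqrt(C1 + b^2)


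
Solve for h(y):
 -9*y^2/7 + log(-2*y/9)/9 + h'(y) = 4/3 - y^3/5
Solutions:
 h(y) = C1 - y^4/20 + 3*y^3/7 - y*log(-y)/9 + y*(-log(2) + 2*log(3) + 13)/9


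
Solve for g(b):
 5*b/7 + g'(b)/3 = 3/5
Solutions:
 g(b) = C1 - 15*b^2/14 + 9*b/5


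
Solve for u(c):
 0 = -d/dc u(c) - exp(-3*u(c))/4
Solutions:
 u(c) = log(C1 - 3*c/4)/3
 u(c) = log((-1 - sqrt(3)*I)*(C1 - 3*c/4)^(1/3)/2)
 u(c) = log((-1 + sqrt(3)*I)*(C1 - 3*c/4)^(1/3)/2)


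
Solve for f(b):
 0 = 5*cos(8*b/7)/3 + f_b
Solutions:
 f(b) = C1 - 35*sin(8*b/7)/24


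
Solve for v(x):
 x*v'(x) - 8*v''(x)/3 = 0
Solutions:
 v(x) = C1 + C2*erfi(sqrt(3)*x/4)


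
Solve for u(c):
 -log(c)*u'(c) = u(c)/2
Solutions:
 u(c) = C1*exp(-li(c)/2)


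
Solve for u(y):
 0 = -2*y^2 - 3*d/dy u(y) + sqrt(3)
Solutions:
 u(y) = C1 - 2*y^3/9 + sqrt(3)*y/3


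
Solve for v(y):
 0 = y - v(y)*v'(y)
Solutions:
 v(y) = -sqrt(C1 + y^2)
 v(y) = sqrt(C1 + y^2)


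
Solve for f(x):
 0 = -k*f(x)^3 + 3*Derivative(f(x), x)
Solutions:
 f(x) = -sqrt(6)*sqrt(-1/(C1 + k*x))/2
 f(x) = sqrt(6)*sqrt(-1/(C1 + k*x))/2


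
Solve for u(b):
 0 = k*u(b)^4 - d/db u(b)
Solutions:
 u(b) = (-1/(C1 + 3*b*k))^(1/3)
 u(b) = (-1/(C1 + b*k))^(1/3)*(-3^(2/3) - 3*3^(1/6)*I)/6
 u(b) = (-1/(C1 + b*k))^(1/3)*(-3^(2/3) + 3*3^(1/6)*I)/6


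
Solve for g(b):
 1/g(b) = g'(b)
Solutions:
 g(b) = -sqrt(C1 + 2*b)
 g(b) = sqrt(C1 + 2*b)


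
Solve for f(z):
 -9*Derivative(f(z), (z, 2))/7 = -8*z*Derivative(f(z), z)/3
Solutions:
 f(z) = C1 + C2*erfi(2*sqrt(21)*z/9)


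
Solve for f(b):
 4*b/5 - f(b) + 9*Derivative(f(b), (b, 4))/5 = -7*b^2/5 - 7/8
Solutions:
 f(b) = C1*exp(-sqrt(3)*5^(1/4)*b/3) + C2*exp(sqrt(3)*5^(1/4)*b/3) + C3*sin(sqrt(3)*5^(1/4)*b/3) + C4*cos(sqrt(3)*5^(1/4)*b/3) + 7*b^2/5 + 4*b/5 + 7/8


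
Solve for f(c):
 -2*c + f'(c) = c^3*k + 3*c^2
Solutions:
 f(c) = C1 + c^4*k/4 + c^3 + c^2


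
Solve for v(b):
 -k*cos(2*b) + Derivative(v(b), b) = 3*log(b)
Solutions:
 v(b) = C1 + 3*b*log(b) - 3*b + k*sin(2*b)/2


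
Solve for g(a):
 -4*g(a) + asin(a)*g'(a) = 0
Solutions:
 g(a) = C1*exp(4*Integral(1/asin(a), a))


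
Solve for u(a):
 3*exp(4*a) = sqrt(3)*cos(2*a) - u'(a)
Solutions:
 u(a) = C1 - 3*exp(4*a)/4 + sqrt(3)*sin(2*a)/2


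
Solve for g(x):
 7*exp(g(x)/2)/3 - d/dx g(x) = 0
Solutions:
 g(x) = 2*log(-1/(C1 + 7*x)) + 2*log(6)


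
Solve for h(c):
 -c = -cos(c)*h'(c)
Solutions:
 h(c) = C1 + Integral(c/cos(c), c)


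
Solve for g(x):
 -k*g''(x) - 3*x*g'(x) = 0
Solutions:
 g(x) = C1 + C2*sqrt(k)*erf(sqrt(6)*x*sqrt(1/k)/2)


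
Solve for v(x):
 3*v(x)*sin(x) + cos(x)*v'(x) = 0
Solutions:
 v(x) = C1*cos(x)^3


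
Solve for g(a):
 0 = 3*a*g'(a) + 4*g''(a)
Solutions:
 g(a) = C1 + C2*erf(sqrt(6)*a/4)


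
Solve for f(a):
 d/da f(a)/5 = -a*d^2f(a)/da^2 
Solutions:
 f(a) = C1 + C2*a^(4/5)


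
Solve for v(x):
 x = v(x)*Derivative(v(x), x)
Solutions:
 v(x) = -sqrt(C1 + x^2)
 v(x) = sqrt(C1 + x^2)


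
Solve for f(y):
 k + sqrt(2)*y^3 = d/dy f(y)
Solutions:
 f(y) = C1 + k*y + sqrt(2)*y^4/4


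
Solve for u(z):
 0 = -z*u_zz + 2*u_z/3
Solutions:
 u(z) = C1 + C2*z^(5/3)


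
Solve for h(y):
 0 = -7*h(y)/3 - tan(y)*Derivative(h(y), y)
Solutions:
 h(y) = C1/sin(y)^(7/3)


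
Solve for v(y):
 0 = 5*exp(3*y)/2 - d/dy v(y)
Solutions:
 v(y) = C1 + 5*exp(3*y)/6


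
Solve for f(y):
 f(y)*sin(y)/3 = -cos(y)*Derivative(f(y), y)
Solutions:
 f(y) = C1*cos(y)^(1/3)


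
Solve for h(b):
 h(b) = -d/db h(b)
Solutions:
 h(b) = C1*exp(-b)


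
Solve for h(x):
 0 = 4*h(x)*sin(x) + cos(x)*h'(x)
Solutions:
 h(x) = C1*cos(x)^4


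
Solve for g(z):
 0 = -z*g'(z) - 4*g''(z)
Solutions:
 g(z) = C1 + C2*erf(sqrt(2)*z/4)


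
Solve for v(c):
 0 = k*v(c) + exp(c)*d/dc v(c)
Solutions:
 v(c) = C1*exp(k*exp(-c))


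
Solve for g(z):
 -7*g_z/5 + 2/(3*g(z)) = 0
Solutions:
 g(z) = -sqrt(C1 + 420*z)/21
 g(z) = sqrt(C1 + 420*z)/21


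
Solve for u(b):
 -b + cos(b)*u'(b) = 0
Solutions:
 u(b) = C1 + Integral(b/cos(b), b)


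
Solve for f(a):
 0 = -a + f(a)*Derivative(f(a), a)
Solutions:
 f(a) = -sqrt(C1 + a^2)
 f(a) = sqrt(C1 + a^2)


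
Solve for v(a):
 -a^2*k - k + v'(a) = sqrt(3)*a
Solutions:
 v(a) = C1 + a^3*k/3 + sqrt(3)*a^2/2 + a*k


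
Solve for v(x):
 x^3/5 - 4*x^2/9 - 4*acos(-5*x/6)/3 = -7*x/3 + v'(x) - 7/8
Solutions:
 v(x) = C1 + x^4/20 - 4*x^3/27 + 7*x^2/6 - 4*x*acos(-5*x/6)/3 + 7*x/8 - 4*sqrt(36 - 25*x^2)/15


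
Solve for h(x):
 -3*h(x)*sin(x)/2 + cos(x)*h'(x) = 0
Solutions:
 h(x) = C1/cos(x)^(3/2)


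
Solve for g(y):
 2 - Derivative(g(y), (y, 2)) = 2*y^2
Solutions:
 g(y) = C1 + C2*y - y^4/6 + y^2


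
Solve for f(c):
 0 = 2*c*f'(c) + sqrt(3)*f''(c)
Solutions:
 f(c) = C1 + C2*erf(3^(3/4)*c/3)


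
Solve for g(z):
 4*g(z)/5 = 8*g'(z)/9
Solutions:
 g(z) = C1*exp(9*z/10)


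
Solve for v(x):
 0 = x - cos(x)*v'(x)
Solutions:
 v(x) = C1 + Integral(x/cos(x), x)


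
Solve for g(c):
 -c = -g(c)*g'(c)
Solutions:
 g(c) = -sqrt(C1 + c^2)
 g(c) = sqrt(C1 + c^2)


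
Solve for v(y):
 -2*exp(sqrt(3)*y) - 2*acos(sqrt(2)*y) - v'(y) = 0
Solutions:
 v(y) = C1 - 2*y*acos(sqrt(2)*y) + sqrt(2)*sqrt(1 - 2*y^2) - 2*sqrt(3)*exp(sqrt(3)*y)/3


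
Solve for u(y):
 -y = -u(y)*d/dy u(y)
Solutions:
 u(y) = -sqrt(C1 + y^2)
 u(y) = sqrt(C1 + y^2)


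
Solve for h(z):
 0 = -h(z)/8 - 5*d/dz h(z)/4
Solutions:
 h(z) = C1*exp(-z/10)


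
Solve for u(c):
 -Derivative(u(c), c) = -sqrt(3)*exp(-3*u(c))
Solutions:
 u(c) = log(C1 + 3*sqrt(3)*c)/3
 u(c) = log((-3^(1/3) - 3^(5/6)*I)*(C1 + sqrt(3)*c)^(1/3)/2)
 u(c) = log((-3^(1/3) + 3^(5/6)*I)*(C1 + sqrt(3)*c)^(1/3)/2)


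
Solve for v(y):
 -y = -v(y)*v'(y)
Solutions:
 v(y) = -sqrt(C1 + y^2)
 v(y) = sqrt(C1 + y^2)


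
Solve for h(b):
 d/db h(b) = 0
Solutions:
 h(b) = C1


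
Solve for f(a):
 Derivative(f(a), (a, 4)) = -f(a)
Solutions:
 f(a) = (C1*sin(sqrt(2)*a/2) + C2*cos(sqrt(2)*a/2))*exp(-sqrt(2)*a/2) + (C3*sin(sqrt(2)*a/2) + C4*cos(sqrt(2)*a/2))*exp(sqrt(2)*a/2)


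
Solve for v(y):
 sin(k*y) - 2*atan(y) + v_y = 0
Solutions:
 v(y) = C1 + 2*y*atan(y) - Piecewise((-cos(k*y)/k, Ne(k, 0)), (0, True)) - log(y^2 + 1)


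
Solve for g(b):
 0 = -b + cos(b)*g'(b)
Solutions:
 g(b) = C1 + Integral(b/cos(b), b)


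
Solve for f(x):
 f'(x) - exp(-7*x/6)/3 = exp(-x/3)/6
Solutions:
 f(x) = C1 - exp(-x/3)/2 - 2*exp(-7*x/6)/7


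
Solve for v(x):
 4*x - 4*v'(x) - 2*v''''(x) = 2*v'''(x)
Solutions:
 v(x) = C1 + C2*exp(x*(-2 + (3*sqrt(87) + 28)^(-1/3) + (3*sqrt(87) + 28)^(1/3))/6)*sin(sqrt(3)*x*(-(3*sqrt(87) + 28)^(1/3) + (3*sqrt(87) + 28)^(-1/3))/6) + C3*exp(x*(-2 + (3*sqrt(87) + 28)^(-1/3) + (3*sqrt(87) + 28)^(1/3))/6)*cos(sqrt(3)*x*(-(3*sqrt(87) + 28)^(1/3) + (3*sqrt(87) + 28)^(-1/3))/6) + C4*exp(-x*((3*sqrt(87) + 28)^(-1/3) + 1 + (3*sqrt(87) + 28)^(1/3))/3) + x^2/2


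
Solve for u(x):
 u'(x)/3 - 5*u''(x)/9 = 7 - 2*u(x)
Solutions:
 u(x) = C1*exp(3*x*(1 - sqrt(41))/10) + C2*exp(3*x*(1 + sqrt(41))/10) + 7/2


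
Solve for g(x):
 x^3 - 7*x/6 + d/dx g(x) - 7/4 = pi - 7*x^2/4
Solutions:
 g(x) = C1 - x^4/4 - 7*x^3/12 + 7*x^2/12 + 7*x/4 + pi*x


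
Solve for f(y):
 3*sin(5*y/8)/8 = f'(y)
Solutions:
 f(y) = C1 - 3*cos(5*y/8)/5


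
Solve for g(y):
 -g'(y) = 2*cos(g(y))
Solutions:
 g(y) = pi - asin((C1 + exp(4*y))/(C1 - exp(4*y)))
 g(y) = asin((C1 + exp(4*y))/(C1 - exp(4*y)))


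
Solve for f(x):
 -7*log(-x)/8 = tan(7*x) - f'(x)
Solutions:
 f(x) = C1 + 7*x*log(-x)/8 - 7*x/8 - log(cos(7*x))/7


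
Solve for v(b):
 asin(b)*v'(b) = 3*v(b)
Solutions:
 v(b) = C1*exp(3*Integral(1/asin(b), b))


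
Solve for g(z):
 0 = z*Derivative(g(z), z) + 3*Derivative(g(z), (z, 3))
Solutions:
 g(z) = C1 + Integral(C2*airyai(-3^(2/3)*z/3) + C3*airybi(-3^(2/3)*z/3), z)


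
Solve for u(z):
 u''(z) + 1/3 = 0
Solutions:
 u(z) = C1 + C2*z - z^2/6


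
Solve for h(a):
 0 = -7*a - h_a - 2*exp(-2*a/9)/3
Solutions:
 h(a) = C1 - 7*a^2/2 + 3*exp(-2*a/9)


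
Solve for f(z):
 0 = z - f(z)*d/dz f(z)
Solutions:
 f(z) = -sqrt(C1 + z^2)
 f(z) = sqrt(C1 + z^2)


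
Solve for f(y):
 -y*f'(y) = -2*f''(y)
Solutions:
 f(y) = C1 + C2*erfi(y/2)


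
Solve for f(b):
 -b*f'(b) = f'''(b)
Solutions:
 f(b) = C1 + Integral(C2*airyai(-b) + C3*airybi(-b), b)


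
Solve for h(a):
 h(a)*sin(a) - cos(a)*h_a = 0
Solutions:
 h(a) = C1/cos(a)


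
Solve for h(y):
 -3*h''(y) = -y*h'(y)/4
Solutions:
 h(y) = C1 + C2*erfi(sqrt(6)*y/12)


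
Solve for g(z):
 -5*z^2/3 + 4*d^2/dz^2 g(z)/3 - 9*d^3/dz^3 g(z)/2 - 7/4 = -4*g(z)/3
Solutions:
 g(z) = C1*exp(z*(-2^(2/3)*(81*sqrt(59817) + 19811)^(1/3) - 32*2^(1/3)/(81*sqrt(59817) + 19811)^(1/3) + 16)/162)*sin(2^(1/3)*sqrt(3)*z*(-2^(1/3)*(81*sqrt(59817) + 19811)^(1/3) + 32/(81*sqrt(59817) + 19811)^(1/3))/162) + C2*exp(z*(-2^(2/3)*(81*sqrt(59817) + 19811)^(1/3) - 32*2^(1/3)/(81*sqrt(59817) + 19811)^(1/3) + 16)/162)*cos(2^(1/3)*sqrt(3)*z*(-2^(1/3)*(81*sqrt(59817) + 19811)^(1/3) + 32/(81*sqrt(59817) + 19811)^(1/3))/162) + C3*exp(z*(32*2^(1/3)/(81*sqrt(59817) + 19811)^(1/3) + 8 + 2^(2/3)*(81*sqrt(59817) + 19811)^(1/3))/81) + 5*z^2/4 - 19/16


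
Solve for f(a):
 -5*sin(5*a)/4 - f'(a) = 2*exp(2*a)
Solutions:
 f(a) = C1 - exp(2*a) + cos(5*a)/4


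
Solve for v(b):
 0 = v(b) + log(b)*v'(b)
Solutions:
 v(b) = C1*exp(-li(b))


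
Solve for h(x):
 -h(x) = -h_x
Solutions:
 h(x) = C1*exp(x)


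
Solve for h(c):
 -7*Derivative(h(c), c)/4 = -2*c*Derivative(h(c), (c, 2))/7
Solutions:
 h(c) = C1 + C2*c^(57/8)


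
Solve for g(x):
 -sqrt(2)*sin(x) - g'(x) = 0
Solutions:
 g(x) = C1 + sqrt(2)*cos(x)


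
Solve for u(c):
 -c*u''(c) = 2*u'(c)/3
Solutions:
 u(c) = C1 + C2*c^(1/3)


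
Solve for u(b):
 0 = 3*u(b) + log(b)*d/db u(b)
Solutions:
 u(b) = C1*exp(-3*li(b))


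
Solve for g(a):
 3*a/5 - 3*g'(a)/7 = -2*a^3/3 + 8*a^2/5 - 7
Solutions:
 g(a) = C1 + 7*a^4/18 - 56*a^3/45 + 7*a^2/10 + 49*a/3


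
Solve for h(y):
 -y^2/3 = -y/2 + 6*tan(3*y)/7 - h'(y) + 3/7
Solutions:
 h(y) = C1 + y^3/9 - y^2/4 + 3*y/7 - 2*log(cos(3*y))/7


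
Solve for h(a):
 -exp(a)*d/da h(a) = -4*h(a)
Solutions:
 h(a) = C1*exp(-4*exp(-a))


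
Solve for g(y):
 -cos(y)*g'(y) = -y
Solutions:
 g(y) = C1 + Integral(y/cos(y), y)


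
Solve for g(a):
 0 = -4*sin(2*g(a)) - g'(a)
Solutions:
 g(a) = pi - acos((-C1 - exp(16*a))/(C1 - exp(16*a)))/2
 g(a) = acos((-C1 - exp(16*a))/(C1 - exp(16*a)))/2


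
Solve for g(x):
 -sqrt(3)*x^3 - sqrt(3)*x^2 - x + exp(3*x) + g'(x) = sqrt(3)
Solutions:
 g(x) = C1 + sqrt(3)*x^4/4 + sqrt(3)*x^3/3 + x^2/2 + sqrt(3)*x - exp(3*x)/3


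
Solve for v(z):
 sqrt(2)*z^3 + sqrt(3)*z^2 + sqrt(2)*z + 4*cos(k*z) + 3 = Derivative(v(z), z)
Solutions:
 v(z) = C1 + sqrt(2)*z^4/4 + sqrt(3)*z^3/3 + sqrt(2)*z^2/2 + 3*z + 4*sin(k*z)/k


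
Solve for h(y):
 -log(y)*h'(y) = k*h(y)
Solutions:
 h(y) = C1*exp(-k*li(y))


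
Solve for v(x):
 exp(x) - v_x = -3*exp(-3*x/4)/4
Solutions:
 v(x) = C1 + exp(x) - 1/exp(x)^(3/4)


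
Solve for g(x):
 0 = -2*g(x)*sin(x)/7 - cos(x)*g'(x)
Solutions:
 g(x) = C1*cos(x)^(2/7)


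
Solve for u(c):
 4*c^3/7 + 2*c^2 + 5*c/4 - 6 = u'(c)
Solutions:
 u(c) = C1 + c^4/7 + 2*c^3/3 + 5*c^2/8 - 6*c


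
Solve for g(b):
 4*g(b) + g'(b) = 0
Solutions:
 g(b) = C1*exp(-4*b)


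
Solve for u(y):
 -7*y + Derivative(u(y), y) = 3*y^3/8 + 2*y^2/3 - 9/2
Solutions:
 u(y) = C1 + 3*y^4/32 + 2*y^3/9 + 7*y^2/2 - 9*y/2


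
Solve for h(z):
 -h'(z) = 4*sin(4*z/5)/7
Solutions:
 h(z) = C1 + 5*cos(4*z/5)/7


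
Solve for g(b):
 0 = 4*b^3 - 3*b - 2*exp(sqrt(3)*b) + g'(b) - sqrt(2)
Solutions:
 g(b) = C1 - b^4 + 3*b^2/2 + sqrt(2)*b + 2*sqrt(3)*exp(sqrt(3)*b)/3


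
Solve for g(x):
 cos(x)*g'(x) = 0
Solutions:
 g(x) = C1


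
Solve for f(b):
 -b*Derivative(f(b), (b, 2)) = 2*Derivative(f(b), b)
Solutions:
 f(b) = C1 + C2/b


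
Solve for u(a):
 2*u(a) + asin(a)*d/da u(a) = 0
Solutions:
 u(a) = C1*exp(-2*Integral(1/asin(a), a))


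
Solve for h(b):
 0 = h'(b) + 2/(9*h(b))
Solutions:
 h(b) = -sqrt(C1 - 4*b)/3
 h(b) = sqrt(C1 - 4*b)/3


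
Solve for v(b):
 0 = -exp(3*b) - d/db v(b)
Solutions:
 v(b) = C1 - exp(3*b)/3


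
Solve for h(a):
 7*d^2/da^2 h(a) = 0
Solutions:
 h(a) = C1 + C2*a


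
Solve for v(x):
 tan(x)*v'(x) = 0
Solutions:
 v(x) = C1


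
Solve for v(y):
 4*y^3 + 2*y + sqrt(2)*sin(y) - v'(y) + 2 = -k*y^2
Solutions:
 v(y) = C1 + k*y^3/3 + y^4 + y^2 + 2*y - sqrt(2)*cos(y)


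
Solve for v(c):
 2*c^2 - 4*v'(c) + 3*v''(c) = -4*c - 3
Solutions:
 v(c) = C1 + C2*exp(4*c/3) + c^3/6 + 7*c^2/8 + 33*c/16


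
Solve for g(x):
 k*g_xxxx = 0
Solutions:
 g(x) = C1 + C2*x + C3*x^2 + C4*x^3


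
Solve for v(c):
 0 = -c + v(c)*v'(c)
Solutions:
 v(c) = -sqrt(C1 + c^2)
 v(c) = sqrt(C1 + c^2)


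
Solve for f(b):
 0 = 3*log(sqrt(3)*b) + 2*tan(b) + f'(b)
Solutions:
 f(b) = C1 - 3*b*log(b) - 3*b*log(3)/2 + 3*b + 2*log(cos(b))


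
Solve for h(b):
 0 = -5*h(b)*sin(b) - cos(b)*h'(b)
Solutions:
 h(b) = C1*cos(b)^5


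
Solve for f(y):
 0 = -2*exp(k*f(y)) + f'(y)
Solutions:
 f(y) = Piecewise((log(-1/(C1*k + 2*k*y))/k, Ne(k, 0)), (nan, True))
 f(y) = Piecewise((C1 + 2*y, Eq(k, 0)), (nan, True))


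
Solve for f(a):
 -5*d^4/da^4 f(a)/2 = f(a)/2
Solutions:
 f(a) = (C1*sin(sqrt(2)*5^(3/4)*a/10) + C2*cos(sqrt(2)*5^(3/4)*a/10))*exp(-sqrt(2)*5^(3/4)*a/10) + (C3*sin(sqrt(2)*5^(3/4)*a/10) + C4*cos(sqrt(2)*5^(3/4)*a/10))*exp(sqrt(2)*5^(3/4)*a/10)


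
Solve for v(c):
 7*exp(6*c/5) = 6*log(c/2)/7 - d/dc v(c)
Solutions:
 v(c) = C1 + 6*c*log(c)/7 + 6*c*(-1 - log(2))/7 - 35*exp(6*c/5)/6


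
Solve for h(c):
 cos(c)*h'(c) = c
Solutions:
 h(c) = C1 + Integral(c/cos(c), c)


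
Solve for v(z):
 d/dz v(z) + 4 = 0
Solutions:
 v(z) = C1 - 4*z


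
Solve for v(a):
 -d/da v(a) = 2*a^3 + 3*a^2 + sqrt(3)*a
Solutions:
 v(a) = C1 - a^4/2 - a^3 - sqrt(3)*a^2/2


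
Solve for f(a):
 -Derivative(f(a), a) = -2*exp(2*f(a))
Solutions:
 f(a) = log(-sqrt(-1/(C1 + 2*a))) - log(2)/2
 f(a) = log(-1/(C1 + 2*a))/2 - log(2)/2


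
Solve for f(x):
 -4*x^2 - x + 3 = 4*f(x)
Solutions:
 f(x) = -x^2 - x/4 + 3/4


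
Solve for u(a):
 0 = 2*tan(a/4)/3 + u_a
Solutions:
 u(a) = C1 + 8*log(cos(a/4))/3


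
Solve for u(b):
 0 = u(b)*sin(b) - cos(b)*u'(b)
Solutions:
 u(b) = C1/cos(b)


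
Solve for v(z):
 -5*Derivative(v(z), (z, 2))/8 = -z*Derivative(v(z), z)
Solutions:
 v(z) = C1 + C2*erfi(2*sqrt(5)*z/5)


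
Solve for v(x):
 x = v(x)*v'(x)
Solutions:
 v(x) = -sqrt(C1 + x^2)
 v(x) = sqrt(C1 + x^2)


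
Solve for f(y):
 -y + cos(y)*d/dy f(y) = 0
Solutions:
 f(y) = C1 + Integral(y/cos(y), y)


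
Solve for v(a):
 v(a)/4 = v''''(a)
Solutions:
 v(a) = C1*exp(-sqrt(2)*a/2) + C2*exp(sqrt(2)*a/2) + C3*sin(sqrt(2)*a/2) + C4*cos(sqrt(2)*a/2)


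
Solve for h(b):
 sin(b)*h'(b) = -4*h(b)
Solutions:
 h(b) = C1*(cos(b)^2 + 2*cos(b) + 1)/(cos(b)^2 - 2*cos(b) + 1)


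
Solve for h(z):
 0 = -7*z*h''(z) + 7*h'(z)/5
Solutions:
 h(z) = C1 + C2*z^(6/5)


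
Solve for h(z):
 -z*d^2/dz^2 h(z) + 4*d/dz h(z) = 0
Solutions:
 h(z) = C1 + C2*z^5


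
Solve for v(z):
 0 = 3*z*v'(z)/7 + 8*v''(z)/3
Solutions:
 v(z) = C1 + C2*erf(3*sqrt(7)*z/28)


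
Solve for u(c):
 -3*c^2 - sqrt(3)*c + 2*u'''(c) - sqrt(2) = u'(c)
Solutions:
 u(c) = C1 + C2*exp(-sqrt(2)*c/2) + C3*exp(sqrt(2)*c/2) - c^3 - sqrt(3)*c^2/2 - 12*c - sqrt(2)*c


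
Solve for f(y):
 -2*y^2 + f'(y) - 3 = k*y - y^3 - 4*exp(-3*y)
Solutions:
 f(y) = C1 + k*y^2/2 - y^4/4 + 2*y^3/3 + 3*y + 4*exp(-3*y)/3


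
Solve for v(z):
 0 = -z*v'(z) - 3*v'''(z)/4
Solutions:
 v(z) = C1 + Integral(C2*airyai(-6^(2/3)*z/3) + C3*airybi(-6^(2/3)*z/3), z)


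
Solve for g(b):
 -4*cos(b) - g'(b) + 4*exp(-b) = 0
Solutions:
 g(b) = C1 - 4*sin(b) - 4*exp(-b)


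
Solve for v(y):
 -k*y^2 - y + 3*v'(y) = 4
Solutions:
 v(y) = C1 + k*y^3/9 + y^2/6 + 4*y/3


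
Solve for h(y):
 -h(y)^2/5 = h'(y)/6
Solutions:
 h(y) = 5/(C1 + 6*y)


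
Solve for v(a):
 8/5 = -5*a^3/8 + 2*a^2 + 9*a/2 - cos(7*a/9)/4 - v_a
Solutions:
 v(a) = C1 - 5*a^4/32 + 2*a^3/3 + 9*a^2/4 - 8*a/5 - 9*sin(7*a/9)/28


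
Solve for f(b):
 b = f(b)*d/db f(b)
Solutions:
 f(b) = -sqrt(C1 + b^2)
 f(b) = sqrt(C1 + b^2)


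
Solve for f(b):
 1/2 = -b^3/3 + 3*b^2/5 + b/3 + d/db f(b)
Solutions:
 f(b) = C1 + b^4/12 - b^3/5 - b^2/6 + b/2


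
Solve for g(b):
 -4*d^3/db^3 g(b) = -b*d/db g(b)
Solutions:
 g(b) = C1 + Integral(C2*airyai(2^(1/3)*b/2) + C3*airybi(2^(1/3)*b/2), b)


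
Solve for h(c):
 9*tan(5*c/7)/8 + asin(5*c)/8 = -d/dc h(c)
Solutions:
 h(c) = C1 - c*asin(5*c)/8 - sqrt(1 - 25*c^2)/40 + 63*log(cos(5*c/7))/40


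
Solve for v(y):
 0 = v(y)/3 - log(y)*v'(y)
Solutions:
 v(y) = C1*exp(li(y)/3)


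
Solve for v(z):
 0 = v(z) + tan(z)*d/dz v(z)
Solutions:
 v(z) = C1/sin(z)


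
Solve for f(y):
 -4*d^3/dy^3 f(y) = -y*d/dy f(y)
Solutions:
 f(y) = C1 + Integral(C2*airyai(2^(1/3)*y/2) + C3*airybi(2^(1/3)*y/2), y)


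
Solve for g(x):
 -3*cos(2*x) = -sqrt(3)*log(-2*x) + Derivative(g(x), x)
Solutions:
 g(x) = C1 + sqrt(3)*x*(log(-x) - 1) + sqrt(3)*x*log(2) - 3*sin(2*x)/2


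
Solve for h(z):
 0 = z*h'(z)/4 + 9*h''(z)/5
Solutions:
 h(z) = C1 + C2*erf(sqrt(10)*z/12)


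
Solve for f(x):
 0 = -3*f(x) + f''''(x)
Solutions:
 f(x) = C1*exp(-3^(1/4)*x) + C2*exp(3^(1/4)*x) + C3*sin(3^(1/4)*x) + C4*cos(3^(1/4)*x)


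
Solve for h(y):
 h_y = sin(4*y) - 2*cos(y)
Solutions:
 h(y) = C1 - 2*sin(y) - cos(4*y)/4


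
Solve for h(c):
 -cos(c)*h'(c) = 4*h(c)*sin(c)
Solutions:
 h(c) = C1*cos(c)^4


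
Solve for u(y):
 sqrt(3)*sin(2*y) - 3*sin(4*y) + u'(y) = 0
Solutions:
 u(y) = C1 + sqrt(3)*cos(2*y)/2 - 3*cos(4*y)/4


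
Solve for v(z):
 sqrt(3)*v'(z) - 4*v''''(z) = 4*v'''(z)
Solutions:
 v(z) = C1 + C2*exp(-z*(4/(-8 + sqrt(-64 + (8 - 27*sqrt(3))^2) + 27*sqrt(3))^(1/3) + 4 + (-8 + sqrt(-64 + (8 - 27*sqrt(3))^2) + 27*sqrt(3))^(1/3))/12)*sin(sqrt(3)*z*(-(-8 + sqrt(-64 + (8 - 27*sqrt(3))^2) + 27*sqrt(3))^(1/3) + 4/(-8 + sqrt(-64 + (8 - 27*sqrt(3))^2) + 27*sqrt(3))^(1/3))/12) + C3*exp(-z*(4/(-8 + sqrt(-64 + (8 - 27*sqrt(3))^2) + 27*sqrt(3))^(1/3) + 4 + (-8 + sqrt(-64 + (8 - 27*sqrt(3))^2) + 27*sqrt(3))^(1/3))/12)*cos(sqrt(3)*z*(-(-8 + sqrt(-64 + (8 - 27*sqrt(3))^2) + 27*sqrt(3))^(1/3) + 4/(-8 + sqrt(-64 + (8 - 27*sqrt(3))^2) + 27*sqrt(3))^(1/3))/12) + C4*exp(z*(-2 + 4/(-8 + sqrt(-64 + (8 - 27*sqrt(3))^2) + 27*sqrt(3))^(1/3) + (-8 + sqrt(-64 + (8 - 27*sqrt(3))^2) + 27*sqrt(3))^(1/3))/6)


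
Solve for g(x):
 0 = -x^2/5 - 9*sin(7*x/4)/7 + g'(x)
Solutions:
 g(x) = C1 + x^3/15 - 36*cos(7*x/4)/49


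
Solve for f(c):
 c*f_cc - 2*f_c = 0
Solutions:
 f(c) = C1 + C2*c^3


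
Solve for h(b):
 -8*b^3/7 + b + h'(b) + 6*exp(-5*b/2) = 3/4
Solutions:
 h(b) = C1 + 2*b^4/7 - b^2/2 + 3*b/4 + 12*exp(-5*b/2)/5


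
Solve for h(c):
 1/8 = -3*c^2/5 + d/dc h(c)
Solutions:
 h(c) = C1 + c^3/5 + c/8


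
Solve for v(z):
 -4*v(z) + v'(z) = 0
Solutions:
 v(z) = C1*exp(4*z)


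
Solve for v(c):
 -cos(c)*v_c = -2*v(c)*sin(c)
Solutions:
 v(c) = C1/cos(c)^2


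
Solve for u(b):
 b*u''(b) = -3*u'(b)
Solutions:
 u(b) = C1 + C2/b^2


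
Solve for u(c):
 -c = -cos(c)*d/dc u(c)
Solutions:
 u(c) = C1 + Integral(c/cos(c), c)


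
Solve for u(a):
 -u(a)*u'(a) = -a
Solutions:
 u(a) = -sqrt(C1 + a^2)
 u(a) = sqrt(C1 + a^2)


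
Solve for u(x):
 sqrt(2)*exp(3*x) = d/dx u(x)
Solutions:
 u(x) = C1 + sqrt(2)*exp(3*x)/3


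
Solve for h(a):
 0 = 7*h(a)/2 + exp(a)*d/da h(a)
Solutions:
 h(a) = C1*exp(7*exp(-a)/2)


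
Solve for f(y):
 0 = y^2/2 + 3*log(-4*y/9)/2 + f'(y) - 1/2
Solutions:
 f(y) = C1 - y^3/6 - 3*y*log(-y)/2 + y*(-3*log(2) + 2 + 3*log(3))


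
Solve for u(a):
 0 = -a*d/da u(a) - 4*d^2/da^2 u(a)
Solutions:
 u(a) = C1 + C2*erf(sqrt(2)*a/4)


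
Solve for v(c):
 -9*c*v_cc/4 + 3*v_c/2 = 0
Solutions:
 v(c) = C1 + C2*c^(5/3)


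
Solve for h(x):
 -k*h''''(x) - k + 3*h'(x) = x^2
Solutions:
 h(x) = C1 + C2*exp(3^(1/3)*x*(1/k)^(1/3)) + C3*exp(x*(-3^(1/3) + 3^(5/6)*I)*(1/k)^(1/3)/2) + C4*exp(-x*(3^(1/3) + 3^(5/6)*I)*(1/k)^(1/3)/2) + k*x/3 + x^3/9


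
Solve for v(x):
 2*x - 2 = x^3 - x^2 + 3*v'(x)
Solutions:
 v(x) = C1 - x^4/12 + x^3/9 + x^2/3 - 2*x/3


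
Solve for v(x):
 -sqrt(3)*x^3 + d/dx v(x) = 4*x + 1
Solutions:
 v(x) = C1 + sqrt(3)*x^4/4 + 2*x^2 + x


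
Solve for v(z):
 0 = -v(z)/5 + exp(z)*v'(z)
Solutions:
 v(z) = C1*exp(-exp(-z)/5)


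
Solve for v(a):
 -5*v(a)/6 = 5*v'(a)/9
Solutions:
 v(a) = C1*exp(-3*a/2)


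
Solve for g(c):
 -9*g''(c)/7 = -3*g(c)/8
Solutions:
 g(c) = C1*exp(-sqrt(42)*c/12) + C2*exp(sqrt(42)*c/12)


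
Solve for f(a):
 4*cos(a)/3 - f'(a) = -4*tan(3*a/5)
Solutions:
 f(a) = C1 - 20*log(cos(3*a/5))/3 + 4*sin(a)/3


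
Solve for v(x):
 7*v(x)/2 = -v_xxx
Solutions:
 v(x) = C3*exp(-2^(2/3)*7^(1/3)*x/2) + (C1*sin(2^(2/3)*sqrt(3)*7^(1/3)*x/4) + C2*cos(2^(2/3)*sqrt(3)*7^(1/3)*x/4))*exp(2^(2/3)*7^(1/3)*x/4)


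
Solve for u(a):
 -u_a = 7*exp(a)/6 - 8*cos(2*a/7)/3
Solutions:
 u(a) = C1 - 7*exp(a)/6 + 28*sin(2*a/7)/3


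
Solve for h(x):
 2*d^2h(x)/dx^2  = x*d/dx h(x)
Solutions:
 h(x) = C1 + C2*erfi(x/2)


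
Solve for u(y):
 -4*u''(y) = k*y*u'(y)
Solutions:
 u(y) = Piecewise((-sqrt(2)*sqrt(pi)*C1*erf(sqrt(2)*sqrt(k)*y/4)/sqrt(k) - C2, (k > 0) | (k < 0)), (-C1*y - C2, True))


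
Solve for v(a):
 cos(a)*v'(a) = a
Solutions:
 v(a) = C1 + Integral(a/cos(a), a)


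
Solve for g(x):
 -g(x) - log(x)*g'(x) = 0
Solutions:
 g(x) = C1*exp(-li(x))


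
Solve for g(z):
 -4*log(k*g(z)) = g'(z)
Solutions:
 li(k*g(z))/k = C1 - 4*z


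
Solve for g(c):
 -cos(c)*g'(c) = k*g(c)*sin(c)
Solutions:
 g(c) = C1*exp(k*log(cos(c)))


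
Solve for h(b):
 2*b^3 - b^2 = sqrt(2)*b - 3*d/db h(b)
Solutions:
 h(b) = C1 - b^4/6 + b^3/9 + sqrt(2)*b^2/6


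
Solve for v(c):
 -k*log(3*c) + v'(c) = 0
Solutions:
 v(c) = C1 + c*k*log(c) - c*k + c*k*log(3)


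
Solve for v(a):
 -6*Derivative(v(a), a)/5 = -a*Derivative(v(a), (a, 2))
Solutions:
 v(a) = C1 + C2*a^(11/5)


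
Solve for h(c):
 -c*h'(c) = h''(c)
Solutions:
 h(c) = C1 + C2*erf(sqrt(2)*c/2)


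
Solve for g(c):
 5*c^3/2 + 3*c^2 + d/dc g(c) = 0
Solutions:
 g(c) = C1 - 5*c^4/8 - c^3


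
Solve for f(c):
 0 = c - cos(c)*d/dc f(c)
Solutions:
 f(c) = C1 + Integral(c/cos(c), c)


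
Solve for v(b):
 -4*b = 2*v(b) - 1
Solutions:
 v(b) = 1/2 - 2*b


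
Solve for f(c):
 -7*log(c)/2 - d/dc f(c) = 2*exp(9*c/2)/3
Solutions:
 f(c) = C1 - 7*c*log(c)/2 + 7*c/2 - 4*exp(9*c/2)/27


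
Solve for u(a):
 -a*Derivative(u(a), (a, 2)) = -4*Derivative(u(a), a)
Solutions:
 u(a) = C1 + C2*a^5


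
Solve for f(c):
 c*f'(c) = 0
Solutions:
 f(c) = C1


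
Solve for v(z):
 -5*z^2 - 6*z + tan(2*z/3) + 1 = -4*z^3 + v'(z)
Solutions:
 v(z) = C1 + z^4 - 5*z^3/3 - 3*z^2 + z - 3*log(cos(2*z/3))/2


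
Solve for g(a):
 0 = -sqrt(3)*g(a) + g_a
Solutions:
 g(a) = C1*exp(sqrt(3)*a)


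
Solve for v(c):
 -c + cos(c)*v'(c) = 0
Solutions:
 v(c) = C1 + Integral(c/cos(c), c)


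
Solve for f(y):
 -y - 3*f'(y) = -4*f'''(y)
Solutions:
 f(y) = C1 + C2*exp(-sqrt(3)*y/2) + C3*exp(sqrt(3)*y/2) - y^2/6


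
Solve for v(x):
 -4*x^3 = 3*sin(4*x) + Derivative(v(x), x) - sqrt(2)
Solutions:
 v(x) = C1 - x^4 + sqrt(2)*x + 3*cos(4*x)/4


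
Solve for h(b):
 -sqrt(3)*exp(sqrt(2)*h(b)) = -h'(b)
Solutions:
 h(b) = sqrt(2)*(2*log(-1/(C1 + sqrt(3)*b)) - log(2))/4


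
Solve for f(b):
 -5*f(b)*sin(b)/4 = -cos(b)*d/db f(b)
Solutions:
 f(b) = C1/cos(b)^(5/4)


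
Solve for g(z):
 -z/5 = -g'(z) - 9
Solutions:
 g(z) = C1 + z^2/10 - 9*z


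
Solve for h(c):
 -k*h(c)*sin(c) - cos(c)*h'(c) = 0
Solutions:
 h(c) = C1*exp(k*log(cos(c)))


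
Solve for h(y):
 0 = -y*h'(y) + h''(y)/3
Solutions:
 h(y) = C1 + C2*erfi(sqrt(6)*y/2)


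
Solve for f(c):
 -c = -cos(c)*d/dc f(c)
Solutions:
 f(c) = C1 + Integral(c/cos(c), c)


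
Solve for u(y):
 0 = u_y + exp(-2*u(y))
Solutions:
 u(y) = log(-sqrt(C1 - 2*y))
 u(y) = log(C1 - 2*y)/2


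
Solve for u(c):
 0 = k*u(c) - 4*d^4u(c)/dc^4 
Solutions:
 u(c) = C1*exp(-sqrt(2)*c*k^(1/4)/2) + C2*exp(sqrt(2)*c*k^(1/4)/2) + C3*exp(-sqrt(2)*I*c*k^(1/4)/2) + C4*exp(sqrt(2)*I*c*k^(1/4)/2)


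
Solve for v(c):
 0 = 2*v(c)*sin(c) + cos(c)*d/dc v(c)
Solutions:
 v(c) = C1*cos(c)^2


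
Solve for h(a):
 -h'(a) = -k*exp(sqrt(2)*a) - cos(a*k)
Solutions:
 h(a) = C1 + sqrt(2)*k*exp(sqrt(2)*a)/2 + sin(a*k)/k


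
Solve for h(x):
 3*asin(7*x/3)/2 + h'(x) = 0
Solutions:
 h(x) = C1 - 3*x*asin(7*x/3)/2 - 3*sqrt(9 - 49*x^2)/14


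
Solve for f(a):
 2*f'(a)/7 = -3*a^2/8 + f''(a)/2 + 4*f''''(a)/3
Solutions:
 f(a) = C1 + C2*exp(a*(-98^(1/3)*(24 + sqrt(674))^(1/3) + 7*28^(1/3)/(24 + sqrt(674))^(1/3))/56)*sin(sqrt(3)*a*(7*28^(1/3)/(24 + sqrt(674))^(1/3) + 98^(1/3)*(24 + sqrt(674))^(1/3))/56) + C3*exp(a*(-98^(1/3)*(24 + sqrt(674))^(1/3) + 7*28^(1/3)/(24 + sqrt(674))^(1/3))/56)*cos(sqrt(3)*a*(7*28^(1/3)/(24 + sqrt(674))^(1/3) + 98^(1/3)*(24 + sqrt(674))^(1/3))/56) + C4*exp(-a*(-98^(1/3)*(24 + sqrt(674))^(1/3) + 7*28^(1/3)/(24 + sqrt(674))^(1/3))/28) - 7*a^3/16 - 147*a^2/64 - 1029*a/128


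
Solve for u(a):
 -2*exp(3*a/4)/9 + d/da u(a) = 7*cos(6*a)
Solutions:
 u(a) = C1 + 8*exp(3*a/4)/27 + 7*sin(6*a)/6


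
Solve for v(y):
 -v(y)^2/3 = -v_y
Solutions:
 v(y) = -3/(C1 + y)


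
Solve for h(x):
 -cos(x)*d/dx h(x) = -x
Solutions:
 h(x) = C1 + Integral(x/cos(x), x)


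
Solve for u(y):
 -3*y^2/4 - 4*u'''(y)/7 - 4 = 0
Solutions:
 u(y) = C1 + C2*y + C3*y^2 - 7*y^5/320 - 7*y^3/6


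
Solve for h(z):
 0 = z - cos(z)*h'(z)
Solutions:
 h(z) = C1 + Integral(z/cos(z), z)


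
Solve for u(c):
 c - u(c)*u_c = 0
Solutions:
 u(c) = -sqrt(C1 + c^2)
 u(c) = sqrt(C1 + c^2)


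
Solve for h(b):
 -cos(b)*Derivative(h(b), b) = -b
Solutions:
 h(b) = C1 + Integral(b/cos(b), b)


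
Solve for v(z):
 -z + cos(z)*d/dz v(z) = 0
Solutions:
 v(z) = C1 + Integral(z/cos(z), z)


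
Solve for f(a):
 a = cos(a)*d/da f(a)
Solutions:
 f(a) = C1 + Integral(a/cos(a), a)


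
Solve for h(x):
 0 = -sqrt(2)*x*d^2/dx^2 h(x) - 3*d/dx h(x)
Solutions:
 h(x) = C1 + C2*x^(1 - 3*sqrt(2)/2)


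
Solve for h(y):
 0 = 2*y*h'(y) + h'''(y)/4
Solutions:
 h(y) = C1 + Integral(C2*airyai(-2*y) + C3*airybi(-2*y), y)


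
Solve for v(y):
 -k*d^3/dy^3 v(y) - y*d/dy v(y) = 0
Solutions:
 v(y) = C1 + Integral(C2*airyai(y*(-1/k)^(1/3)) + C3*airybi(y*(-1/k)^(1/3)), y)


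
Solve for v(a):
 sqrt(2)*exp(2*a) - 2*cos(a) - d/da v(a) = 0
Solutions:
 v(a) = C1 + sqrt(2)*exp(2*a)/2 - 2*sin(a)


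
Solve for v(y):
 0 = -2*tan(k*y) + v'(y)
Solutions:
 v(y) = C1 + 2*Piecewise((-log(cos(k*y))/k, Ne(k, 0)), (0, True))


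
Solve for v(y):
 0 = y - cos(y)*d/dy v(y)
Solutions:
 v(y) = C1 + Integral(y/cos(y), y)


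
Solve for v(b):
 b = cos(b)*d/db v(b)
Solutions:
 v(b) = C1 + Integral(b/cos(b), b)


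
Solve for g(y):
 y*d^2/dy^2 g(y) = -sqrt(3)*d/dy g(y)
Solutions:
 g(y) = C1 + C2*y^(1 - sqrt(3))


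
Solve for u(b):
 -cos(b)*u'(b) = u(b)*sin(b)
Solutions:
 u(b) = C1*cos(b)


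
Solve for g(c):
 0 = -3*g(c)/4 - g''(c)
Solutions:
 g(c) = C1*sin(sqrt(3)*c/2) + C2*cos(sqrt(3)*c/2)


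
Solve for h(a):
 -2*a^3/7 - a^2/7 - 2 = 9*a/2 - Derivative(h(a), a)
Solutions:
 h(a) = C1 + a^4/14 + a^3/21 + 9*a^2/4 + 2*a


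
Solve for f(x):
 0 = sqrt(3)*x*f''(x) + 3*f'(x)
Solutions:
 f(x) = C1 + C2*x^(1 - sqrt(3))


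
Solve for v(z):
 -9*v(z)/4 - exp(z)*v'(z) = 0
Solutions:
 v(z) = C1*exp(9*exp(-z)/4)


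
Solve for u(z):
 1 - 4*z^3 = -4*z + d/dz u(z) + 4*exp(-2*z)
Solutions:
 u(z) = C1 - z^4 + 2*z^2 + z + 2*exp(-2*z)


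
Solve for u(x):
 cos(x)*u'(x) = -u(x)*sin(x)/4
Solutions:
 u(x) = C1*cos(x)^(1/4)


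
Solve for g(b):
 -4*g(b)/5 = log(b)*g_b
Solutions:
 g(b) = C1*exp(-4*li(b)/5)


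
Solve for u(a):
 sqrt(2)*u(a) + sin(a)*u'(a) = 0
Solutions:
 u(a) = C1*(cos(a) + 1)^(sqrt(2)/2)/(cos(a) - 1)^(sqrt(2)/2)


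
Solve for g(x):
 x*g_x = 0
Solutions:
 g(x) = C1


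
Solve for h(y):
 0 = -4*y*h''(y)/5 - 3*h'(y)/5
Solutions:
 h(y) = C1 + C2*y^(1/4)


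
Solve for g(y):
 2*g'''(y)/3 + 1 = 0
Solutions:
 g(y) = C1 + C2*y + C3*y^2 - y^3/4


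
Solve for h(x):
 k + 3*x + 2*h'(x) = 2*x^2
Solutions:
 h(x) = C1 - k*x/2 + x^3/3 - 3*x^2/4


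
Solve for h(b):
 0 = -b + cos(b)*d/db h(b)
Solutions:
 h(b) = C1 + Integral(b/cos(b), b)


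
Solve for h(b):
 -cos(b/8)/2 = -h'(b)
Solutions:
 h(b) = C1 + 4*sin(b/8)


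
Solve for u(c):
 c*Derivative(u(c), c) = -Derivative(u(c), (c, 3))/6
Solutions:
 u(c) = C1 + Integral(C2*airyai(-6^(1/3)*c) + C3*airybi(-6^(1/3)*c), c)


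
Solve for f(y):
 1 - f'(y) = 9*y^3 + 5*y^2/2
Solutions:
 f(y) = C1 - 9*y^4/4 - 5*y^3/6 + y


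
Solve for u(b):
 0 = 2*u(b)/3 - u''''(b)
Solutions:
 u(b) = C1*exp(-2^(1/4)*3^(3/4)*b/3) + C2*exp(2^(1/4)*3^(3/4)*b/3) + C3*sin(2^(1/4)*3^(3/4)*b/3) + C4*cos(2^(1/4)*3^(3/4)*b/3)


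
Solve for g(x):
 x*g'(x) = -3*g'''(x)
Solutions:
 g(x) = C1 + Integral(C2*airyai(-3^(2/3)*x/3) + C3*airybi(-3^(2/3)*x/3), x)


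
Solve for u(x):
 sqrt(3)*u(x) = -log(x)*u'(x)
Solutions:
 u(x) = C1*exp(-sqrt(3)*li(x))


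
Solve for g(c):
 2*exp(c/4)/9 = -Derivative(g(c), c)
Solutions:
 g(c) = C1 - 8*exp(c/4)/9


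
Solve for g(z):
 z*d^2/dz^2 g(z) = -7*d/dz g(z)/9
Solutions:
 g(z) = C1 + C2*z^(2/9)


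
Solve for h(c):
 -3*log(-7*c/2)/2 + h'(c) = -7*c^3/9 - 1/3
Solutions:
 h(c) = C1 - 7*c^4/36 + 3*c*log(-c)/2 + c*(-11 - 9*log(2) + 9*log(7))/6


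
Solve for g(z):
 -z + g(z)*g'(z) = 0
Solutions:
 g(z) = -sqrt(C1 + z^2)
 g(z) = sqrt(C1 + z^2)


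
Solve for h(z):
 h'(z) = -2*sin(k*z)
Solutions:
 h(z) = C1 + 2*cos(k*z)/k


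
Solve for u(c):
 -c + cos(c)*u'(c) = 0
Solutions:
 u(c) = C1 + Integral(c/cos(c), c)


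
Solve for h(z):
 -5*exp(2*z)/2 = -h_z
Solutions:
 h(z) = C1 + 5*exp(2*z)/4


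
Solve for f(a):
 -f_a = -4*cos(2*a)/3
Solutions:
 f(a) = C1 + 2*sin(2*a)/3


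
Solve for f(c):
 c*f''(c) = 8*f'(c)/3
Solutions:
 f(c) = C1 + C2*c^(11/3)


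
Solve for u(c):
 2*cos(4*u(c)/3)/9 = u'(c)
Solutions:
 -2*c/9 - 3*log(sin(4*u(c)/3) - 1)/8 + 3*log(sin(4*u(c)/3) + 1)/8 = C1


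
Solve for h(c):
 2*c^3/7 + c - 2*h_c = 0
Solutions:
 h(c) = C1 + c^4/28 + c^2/4


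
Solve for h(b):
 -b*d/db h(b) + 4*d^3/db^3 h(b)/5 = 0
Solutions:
 h(b) = C1 + Integral(C2*airyai(10^(1/3)*b/2) + C3*airybi(10^(1/3)*b/2), b)


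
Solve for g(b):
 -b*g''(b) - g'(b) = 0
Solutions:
 g(b) = C1 + C2*log(b)


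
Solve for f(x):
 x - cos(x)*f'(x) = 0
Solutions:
 f(x) = C1 + Integral(x/cos(x), x)


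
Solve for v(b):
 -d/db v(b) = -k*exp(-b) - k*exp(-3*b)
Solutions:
 v(b) = C1 - k*exp(-b) - k*exp(-3*b)/3


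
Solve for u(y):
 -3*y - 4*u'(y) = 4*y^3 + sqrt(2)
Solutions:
 u(y) = C1 - y^4/4 - 3*y^2/8 - sqrt(2)*y/4


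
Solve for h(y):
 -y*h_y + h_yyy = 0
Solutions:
 h(y) = C1 + Integral(C2*airyai(y) + C3*airybi(y), y)


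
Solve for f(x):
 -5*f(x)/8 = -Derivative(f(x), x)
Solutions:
 f(x) = C1*exp(5*x/8)


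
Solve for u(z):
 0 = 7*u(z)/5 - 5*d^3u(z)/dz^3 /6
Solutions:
 u(z) = C3*exp(210^(1/3)*z/5) + (C1*sin(3^(5/6)*70^(1/3)*z/10) + C2*cos(3^(5/6)*70^(1/3)*z/10))*exp(-210^(1/3)*z/10)


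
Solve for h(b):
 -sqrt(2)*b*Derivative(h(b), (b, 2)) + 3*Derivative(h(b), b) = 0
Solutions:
 h(b) = C1 + C2*b^(1 + 3*sqrt(2)/2)


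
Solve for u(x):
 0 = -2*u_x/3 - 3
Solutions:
 u(x) = C1 - 9*x/2


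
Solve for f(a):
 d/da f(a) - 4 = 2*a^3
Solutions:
 f(a) = C1 + a^4/2 + 4*a


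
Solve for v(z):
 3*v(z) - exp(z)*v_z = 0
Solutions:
 v(z) = C1*exp(-3*exp(-z))


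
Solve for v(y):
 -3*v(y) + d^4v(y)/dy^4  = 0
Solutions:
 v(y) = C1*exp(-3^(1/4)*y) + C2*exp(3^(1/4)*y) + C3*sin(3^(1/4)*y) + C4*cos(3^(1/4)*y)


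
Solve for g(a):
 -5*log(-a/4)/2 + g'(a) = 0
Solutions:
 g(a) = C1 + 5*a*log(-a)/2 + a*(-5*log(2) - 5/2)


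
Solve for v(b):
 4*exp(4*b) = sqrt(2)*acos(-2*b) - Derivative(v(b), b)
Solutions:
 v(b) = C1 + sqrt(2)*(b*acos(-2*b) + sqrt(1 - 4*b^2)/2) - exp(4*b)


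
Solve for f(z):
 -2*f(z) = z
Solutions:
 f(z) = -z/2


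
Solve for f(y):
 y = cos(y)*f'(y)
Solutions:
 f(y) = C1 + Integral(y/cos(y), y)


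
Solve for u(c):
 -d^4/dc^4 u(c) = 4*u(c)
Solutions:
 u(c) = (C1*sin(c) + C2*cos(c))*exp(-c) + (C3*sin(c) + C4*cos(c))*exp(c)


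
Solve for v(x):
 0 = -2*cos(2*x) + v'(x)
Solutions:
 v(x) = C1 + sin(2*x)


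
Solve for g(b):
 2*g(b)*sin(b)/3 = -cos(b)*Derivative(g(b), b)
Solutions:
 g(b) = C1*cos(b)^(2/3)


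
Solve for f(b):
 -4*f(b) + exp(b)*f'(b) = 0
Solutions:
 f(b) = C1*exp(-4*exp(-b))


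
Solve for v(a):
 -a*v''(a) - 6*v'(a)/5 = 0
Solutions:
 v(a) = C1 + C2/a^(1/5)


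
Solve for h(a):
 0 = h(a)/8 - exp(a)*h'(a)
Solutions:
 h(a) = C1*exp(-exp(-a)/8)


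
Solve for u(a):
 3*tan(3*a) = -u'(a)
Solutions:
 u(a) = C1 + log(cos(3*a))


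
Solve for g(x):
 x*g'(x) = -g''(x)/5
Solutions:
 g(x) = C1 + C2*erf(sqrt(10)*x/2)


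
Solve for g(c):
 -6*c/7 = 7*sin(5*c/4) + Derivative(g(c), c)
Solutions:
 g(c) = C1 - 3*c^2/7 + 28*cos(5*c/4)/5


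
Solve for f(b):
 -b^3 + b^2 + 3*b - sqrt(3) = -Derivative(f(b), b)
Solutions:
 f(b) = C1 + b^4/4 - b^3/3 - 3*b^2/2 + sqrt(3)*b


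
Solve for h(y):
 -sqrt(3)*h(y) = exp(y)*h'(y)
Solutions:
 h(y) = C1*exp(sqrt(3)*exp(-y))


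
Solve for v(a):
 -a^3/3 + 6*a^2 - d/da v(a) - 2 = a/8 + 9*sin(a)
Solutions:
 v(a) = C1 - a^4/12 + 2*a^3 - a^2/16 - 2*a + 9*cos(a)


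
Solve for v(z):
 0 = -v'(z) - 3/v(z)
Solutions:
 v(z) = -sqrt(C1 - 6*z)
 v(z) = sqrt(C1 - 6*z)


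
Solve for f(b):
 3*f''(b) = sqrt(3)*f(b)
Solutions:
 f(b) = C1*exp(-3^(3/4)*b/3) + C2*exp(3^(3/4)*b/3)


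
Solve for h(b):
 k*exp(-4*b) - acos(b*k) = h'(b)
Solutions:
 h(b) = C1 - Piecewise((b*acos(b*k) + k*exp(-4*b)/4 - sqrt(-b^2*k^2 + 1)/k, Ne(k, 0)), (pi*b/2, True))


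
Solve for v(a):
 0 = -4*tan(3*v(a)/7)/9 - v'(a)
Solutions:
 v(a) = -7*asin(C1*exp(-4*a/21))/3 + 7*pi/3
 v(a) = 7*asin(C1*exp(-4*a/21))/3


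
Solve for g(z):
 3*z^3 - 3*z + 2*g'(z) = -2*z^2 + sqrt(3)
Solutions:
 g(z) = C1 - 3*z^4/8 - z^3/3 + 3*z^2/4 + sqrt(3)*z/2


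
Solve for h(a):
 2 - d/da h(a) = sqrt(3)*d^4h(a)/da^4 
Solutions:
 h(a) = C1 + C4*exp(-3^(5/6)*a/3) + 2*a + (C2*sin(3^(1/3)*a/2) + C3*cos(3^(1/3)*a/2))*exp(3^(5/6)*a/6)


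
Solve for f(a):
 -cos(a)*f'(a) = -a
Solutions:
 f(a) = C1 + Integral(a/cos(a), a)


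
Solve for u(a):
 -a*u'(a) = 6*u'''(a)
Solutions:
 u(a) = C1 + Integral(C2*airyai(-6^(2/3)*a/6) + C3*airybi(-6^(2/3)*a/6), a)


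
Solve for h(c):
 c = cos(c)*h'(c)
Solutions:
 h(c) = C1 + Integral(c/cos(c), c)


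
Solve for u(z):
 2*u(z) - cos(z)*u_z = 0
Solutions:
 u(z) = C1*(sin(z) + 1)/(sin(z) - 1)


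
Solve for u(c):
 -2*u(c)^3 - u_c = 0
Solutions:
 u(c) = -sqrt(2)*sqrt(-1/(C1 - 2*c))/2
 u(c) = sqrt(2)*sqrt(-1/(C1 - 2*c))/2


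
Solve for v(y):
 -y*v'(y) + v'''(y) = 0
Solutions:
 v(y) = C1 + Integral(C2*airyai(y) + C3*airybi(y), y)


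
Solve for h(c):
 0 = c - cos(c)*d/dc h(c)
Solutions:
 h(c) = C1 + Integral(c/cos(c), c)


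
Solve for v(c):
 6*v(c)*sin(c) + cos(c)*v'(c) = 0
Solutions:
 v(c) = C1*cos(c)^6


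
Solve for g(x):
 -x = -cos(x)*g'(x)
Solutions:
 g(x) = C1 + Integral(x/cos(x), x)


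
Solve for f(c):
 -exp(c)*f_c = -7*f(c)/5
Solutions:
 f(c) = C1*exp(-7*exp(-c)/5)


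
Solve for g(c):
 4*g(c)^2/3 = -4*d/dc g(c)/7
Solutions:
 g(c) = 3/(C1 + 7*c)


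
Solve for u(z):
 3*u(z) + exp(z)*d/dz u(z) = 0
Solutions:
 u(z) = C1*exp(3*exp(-z))


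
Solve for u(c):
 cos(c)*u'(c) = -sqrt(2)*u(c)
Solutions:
 u(c) = C1*(sin(c) - 1)^(sqrt(2)/2)/(sin(c) + 1)^(sqrt(2)/2)


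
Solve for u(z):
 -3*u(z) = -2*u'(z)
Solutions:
 u(z) = C1*exp(3*z/2)


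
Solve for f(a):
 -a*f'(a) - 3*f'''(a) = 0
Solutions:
 f(a) = C1 + Integral(C2*airyai(-3^(2/3)*a/3) + C3*airybi(-3^(2/3)*a/3), a)


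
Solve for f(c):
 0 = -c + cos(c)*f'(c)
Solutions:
 f(c) = C1 + Integral(c/cos(c), c)


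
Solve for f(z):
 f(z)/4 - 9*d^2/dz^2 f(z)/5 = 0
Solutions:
 f(z) = C1*exp(-sqrt(5)*z/6) + C2*exp(sqrt(5)*z/6)


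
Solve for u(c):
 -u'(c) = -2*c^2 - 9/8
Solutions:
 u(c) = C1 + 2*c^3/3 + 9*c/8


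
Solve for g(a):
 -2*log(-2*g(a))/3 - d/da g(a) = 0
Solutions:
 3*Integral(1/(log(-_y) + log(2)), (_y, g(a)))/2 = C1 - a


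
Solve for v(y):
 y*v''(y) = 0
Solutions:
 v(y) = C1 + C2*y


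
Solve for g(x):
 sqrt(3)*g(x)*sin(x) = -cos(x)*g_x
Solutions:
 g(x) = C1*cos(x)^(sqrt(3))


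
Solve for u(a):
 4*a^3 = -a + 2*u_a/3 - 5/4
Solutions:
 u(a) = C1 + 3*a^4/2 + 3*a^2/4 + 15*a/8


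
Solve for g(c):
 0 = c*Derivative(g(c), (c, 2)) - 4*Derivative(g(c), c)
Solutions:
 g(c) = C1 + C2*c^5


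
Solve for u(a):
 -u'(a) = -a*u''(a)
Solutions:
 u(a) = C1 + C2*a^2


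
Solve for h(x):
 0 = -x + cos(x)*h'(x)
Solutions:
 h(x) = C1 + Integral(x/cos(x), x)


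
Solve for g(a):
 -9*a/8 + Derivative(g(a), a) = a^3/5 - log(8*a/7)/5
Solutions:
 g(a) = C1 + a^4/20 + 9*a^2/16 - a*log(a)/5 - 3*a*log(2)/5 + a/5 + a*log(7)/5


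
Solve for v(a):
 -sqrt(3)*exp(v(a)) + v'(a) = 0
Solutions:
 v(a) = log(-1/(C1 + sqrt(3)*a))


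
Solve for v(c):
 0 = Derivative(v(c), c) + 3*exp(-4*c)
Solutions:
 v(c) = C1 + 3*exp(-4*c)/4
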